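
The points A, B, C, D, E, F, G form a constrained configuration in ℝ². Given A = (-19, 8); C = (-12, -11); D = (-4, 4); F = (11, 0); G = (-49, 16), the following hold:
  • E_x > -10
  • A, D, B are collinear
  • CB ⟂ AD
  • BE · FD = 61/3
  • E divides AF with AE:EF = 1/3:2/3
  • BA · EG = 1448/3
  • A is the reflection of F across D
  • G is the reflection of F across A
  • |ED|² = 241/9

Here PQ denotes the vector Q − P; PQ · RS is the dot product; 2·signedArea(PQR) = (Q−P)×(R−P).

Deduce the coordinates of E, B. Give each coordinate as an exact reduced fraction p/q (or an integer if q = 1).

1. E_x = -9  [E divides AF with AE:EF = 1/3:2/3]
2. E_y = 16/3  [E divides AF with AE:EF = 1/3:2/3]
   → E = (-9, 16/3)
3. B_x = -1864/241  [A, D, B are collinear ∩ CB ⟂ AD]
4. B_y = 1204/241  [A, D, B are collinear ∩ CB ⟂ AD]
   → B = (-1864/241, 1204/241)

B = (-1864/241, 1204/241)
E = (-9, 16/3)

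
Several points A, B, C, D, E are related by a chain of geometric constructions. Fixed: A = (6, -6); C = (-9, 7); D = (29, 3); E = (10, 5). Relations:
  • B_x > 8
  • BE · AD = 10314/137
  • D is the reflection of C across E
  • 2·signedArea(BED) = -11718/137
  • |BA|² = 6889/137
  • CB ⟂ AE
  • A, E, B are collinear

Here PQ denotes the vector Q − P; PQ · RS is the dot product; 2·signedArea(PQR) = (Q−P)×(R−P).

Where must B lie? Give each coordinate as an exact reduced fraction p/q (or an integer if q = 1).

1. B_x = 1154/137  [A, E, B are collinear ∩ CB ⟂ AE]
2. B_y = 91/137  [A, E, B are collinear ∩ CB ⟂ AE]
   → B = (1154/137, 91/137)

B = (1154/137, 91/137)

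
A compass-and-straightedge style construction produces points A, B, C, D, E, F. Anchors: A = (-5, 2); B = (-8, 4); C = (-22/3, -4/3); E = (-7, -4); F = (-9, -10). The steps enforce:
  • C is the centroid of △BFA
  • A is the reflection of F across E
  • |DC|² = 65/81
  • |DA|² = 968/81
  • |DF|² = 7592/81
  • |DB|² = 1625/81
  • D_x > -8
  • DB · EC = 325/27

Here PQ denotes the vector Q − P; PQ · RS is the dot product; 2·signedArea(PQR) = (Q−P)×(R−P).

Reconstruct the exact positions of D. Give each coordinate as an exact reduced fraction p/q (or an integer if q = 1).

D = (-67/9, -4/9)

1. D_x = -67/9  [line 1/3·x + -8/3·y + 35/27 = 0 ∩ |DF|² = 7592/81]
2. D_y = -4/9  [line 1/3·x + -8/3·y + 35/27 = 0 ∩ |DF|² = 7592/81]
   → D = (-67/9, -4/9)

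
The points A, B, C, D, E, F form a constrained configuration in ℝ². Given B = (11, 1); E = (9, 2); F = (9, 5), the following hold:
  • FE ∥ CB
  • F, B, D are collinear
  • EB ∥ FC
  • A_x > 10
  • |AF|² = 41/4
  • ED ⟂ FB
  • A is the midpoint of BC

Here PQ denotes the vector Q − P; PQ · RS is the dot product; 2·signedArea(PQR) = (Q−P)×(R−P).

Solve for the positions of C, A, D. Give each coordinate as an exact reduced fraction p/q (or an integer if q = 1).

1. C_x = 11  [FE ∥ CB ∩ EB ∥ FC]
2. C_y = 4  [FE ∥ CB ∩ EB ∥ FC]
   → C = (11, 4)
3. A_x = 11  [A is the midpoint of BC]
4. A_y = 5/2  [A is the midpoint of BC]
   → A = (11, 5/2)
5. D_x = 51/5  [F, B, D are collinear ∩ ED ⟂ FB]
6. D_y = 13/5  [F, B, D are collinear ∩ ED ⟂ FB]
   → D = (51/5, 13/5)

A = (11, 5/2)
C = (11, 4)
D = (51/5, 13/5)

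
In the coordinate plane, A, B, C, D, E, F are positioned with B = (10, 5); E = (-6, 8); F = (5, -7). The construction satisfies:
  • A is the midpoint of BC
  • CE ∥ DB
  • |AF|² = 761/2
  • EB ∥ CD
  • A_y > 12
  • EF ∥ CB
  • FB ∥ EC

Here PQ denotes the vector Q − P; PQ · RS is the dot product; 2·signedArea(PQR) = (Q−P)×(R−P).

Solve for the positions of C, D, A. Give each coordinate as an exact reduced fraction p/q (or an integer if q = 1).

A = (9/2, 25/2)
C = (-1, 20)
D = (15, 17)

1. C_x = -1  [EF ∥ CB ∩ FB ∥ EC]
2. C_y = 20  [EF ∥ CB ∩ FB ∥ EC]
   → C = (-1, 20)
3. D_x = 15  [CE ∥ DB ∩ EB ∥ CD]
4. D_y = 17  [CE ∥ DB ∩ EB ∥ CD]
   → D = (15, 17)
5. A_x = 9/2  [A is the midpoint of BC]
6. A_y = 25/2  [A is the midpoint of BC]
   → A = (9/2, 25/2)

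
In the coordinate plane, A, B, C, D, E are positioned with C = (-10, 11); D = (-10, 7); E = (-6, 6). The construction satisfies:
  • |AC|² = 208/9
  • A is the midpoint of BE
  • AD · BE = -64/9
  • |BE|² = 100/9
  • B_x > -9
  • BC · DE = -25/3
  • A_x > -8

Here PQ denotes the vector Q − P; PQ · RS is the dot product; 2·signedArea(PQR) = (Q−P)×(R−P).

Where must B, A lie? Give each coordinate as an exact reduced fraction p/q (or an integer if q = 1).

1. B_x = -26/3  [line -4·x + 1·y + -128/3 = 0 ∩ |BE|² = 100/9]
2. B_y = 8  [line -4·x + 1·y + -128/3 = 0 ∩ |BE|² = 100/9]
   → B = (-26/3, 8)
3. A_x = -22/3  [A is the midpoint of BE]
4. A_y = 7  [A is the midpoint of BE]
   → A = (-22/3, 7)

A = (-22/3, 7)
B = (-26/3, 8)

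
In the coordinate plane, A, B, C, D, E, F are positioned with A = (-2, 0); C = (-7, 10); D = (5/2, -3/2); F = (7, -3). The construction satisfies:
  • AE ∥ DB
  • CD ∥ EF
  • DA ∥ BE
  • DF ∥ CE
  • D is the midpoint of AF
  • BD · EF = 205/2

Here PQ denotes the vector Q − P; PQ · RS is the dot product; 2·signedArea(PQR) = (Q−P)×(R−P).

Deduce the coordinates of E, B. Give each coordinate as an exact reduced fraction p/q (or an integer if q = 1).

B = (2, 7)
E = (-5/2, 17/2)

1. E_x = -5/2  [CD ∥ EF ∩ DF ∥ CE]
2. E_y = 17/2  [CD ∥ EF ∩ DF ∥ CE]
   → E = (-5/2, 17/2)
3. B_x = 2  [DA ∥ BE ∩ AE ∥ DB]
4. B_y = 7  [DA ∥ BE ∩ AE ∥ DB]
   → B = (2, 7)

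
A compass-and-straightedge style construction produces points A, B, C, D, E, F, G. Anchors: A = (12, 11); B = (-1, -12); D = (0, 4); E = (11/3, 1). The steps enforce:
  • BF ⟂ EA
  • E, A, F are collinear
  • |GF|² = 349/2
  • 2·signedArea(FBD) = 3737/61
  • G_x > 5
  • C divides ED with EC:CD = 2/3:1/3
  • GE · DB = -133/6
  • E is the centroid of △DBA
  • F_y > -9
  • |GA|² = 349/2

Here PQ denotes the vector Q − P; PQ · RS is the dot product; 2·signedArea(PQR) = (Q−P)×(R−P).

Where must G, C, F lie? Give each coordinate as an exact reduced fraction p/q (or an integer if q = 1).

1. C_x = 11/9  [C divides ED with EC:CD = 2/3:1/3]
2. C_y = 3  [C divides ED with EC:CD = 2/3:1/3]
   → C = (11/9, 3)
3. F_x = -283/61  [E, A, F are collinear ∩ BF ⟂ EA]
4. F_y = -547/61  [E, A, F are collinear ∩ BF ⟂ EA]
   → F = (-283/61, -547/61)
5. G_x = 11/2  [line 1·x + 16·y + 5/2 = 0 ∩ |GF|² = 349/2]
6. G_y = -1/2  [line 1·x + 16·y + 5/2 = 0 ∩ |GF|² = 349/2]
   → G = (11/2, -1/2)

C = (11/9, 3)
F = (-283/61, -547/61)
G = (11/2, -1/2)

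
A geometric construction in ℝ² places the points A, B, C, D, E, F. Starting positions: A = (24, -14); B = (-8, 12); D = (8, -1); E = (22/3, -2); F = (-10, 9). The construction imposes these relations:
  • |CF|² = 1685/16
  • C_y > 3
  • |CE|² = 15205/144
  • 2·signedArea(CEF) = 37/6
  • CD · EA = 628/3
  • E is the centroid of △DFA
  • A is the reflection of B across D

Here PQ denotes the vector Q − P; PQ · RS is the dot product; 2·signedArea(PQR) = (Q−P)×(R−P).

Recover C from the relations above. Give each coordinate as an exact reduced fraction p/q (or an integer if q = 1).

1. C_x = -3/2  [CD · EA = 628/3 ∩ 2·signedArea(CEF) = 37/6]
2. C_y = 13/4  [CD · EA = 628/3 ∩ 2·signedArea(CEF) = 37/6]
   → C = (-3/2, 13/4)

C = (-3/2, 13/4)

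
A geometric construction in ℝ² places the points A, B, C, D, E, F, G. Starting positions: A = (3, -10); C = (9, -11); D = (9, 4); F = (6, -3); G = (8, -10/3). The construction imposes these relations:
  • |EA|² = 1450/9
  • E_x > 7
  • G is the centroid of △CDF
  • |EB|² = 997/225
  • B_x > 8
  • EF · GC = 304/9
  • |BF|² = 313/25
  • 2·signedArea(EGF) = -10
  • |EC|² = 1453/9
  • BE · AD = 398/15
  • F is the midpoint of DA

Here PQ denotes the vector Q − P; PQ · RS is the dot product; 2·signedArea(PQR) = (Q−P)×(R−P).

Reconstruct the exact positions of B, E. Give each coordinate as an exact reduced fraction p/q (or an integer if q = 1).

B = (42/5, -2/5)
E = (8, 5/3)

1. E_x = 8  [EF · GC = 304/9 ∩ 2·signedArea(EGF) = -10]
2. E_y = 5/3  [EF · GC = 304/9 ∩ 2·signedArea(EGF) = -10]
   → E = (8, 5/3)
3. B_x = 42/5  [line -6·x + -14·y + 224/5 = 0 ∩ |BF|² = 313/25]
4. B_y = -2/5  [line -6·x + -14·y + 224/5 = 0 ∩ |BF|² = 313/25]
   → B = (42/5, -2/5)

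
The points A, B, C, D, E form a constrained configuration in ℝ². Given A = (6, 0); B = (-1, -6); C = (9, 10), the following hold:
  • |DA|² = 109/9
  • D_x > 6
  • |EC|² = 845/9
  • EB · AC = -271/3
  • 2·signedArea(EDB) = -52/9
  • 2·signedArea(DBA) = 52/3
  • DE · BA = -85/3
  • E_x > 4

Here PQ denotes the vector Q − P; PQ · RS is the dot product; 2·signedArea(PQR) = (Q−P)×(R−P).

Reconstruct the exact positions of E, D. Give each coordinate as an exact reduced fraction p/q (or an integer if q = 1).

D = (7, 10/3)
E = (14/3, 4/3)

1. D_x = 7  [line -6·x + 7·y + 56/3 = 0 ∩ |DA|² = 109/9]
2. D_y = 10/3  [line -6·x + 7·y + 56/3 = 0 ∩ |DA|² = 109/9]
   → D = (7, 10/3)
3. E_x = 14/3  [2·signedArea(EDB) = -52/9 ∩ DE · BA = -85/3]
4. E_y = 4/3  [2·signedArea(EDB) = -52/9 ∩ DE · BA = -85/3]
   → E = (14/3, 4/3)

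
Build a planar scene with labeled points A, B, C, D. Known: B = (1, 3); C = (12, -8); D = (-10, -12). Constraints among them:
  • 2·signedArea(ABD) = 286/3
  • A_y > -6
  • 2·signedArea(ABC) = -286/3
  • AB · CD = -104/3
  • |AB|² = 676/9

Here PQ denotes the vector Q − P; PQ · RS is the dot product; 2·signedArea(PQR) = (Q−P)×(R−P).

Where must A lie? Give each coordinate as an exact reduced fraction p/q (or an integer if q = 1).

1. A_x = 1  [2·signedArea(ABC) = -286/3 ∩ 2·signedArea(ABD) = 286/3]
2. A_y = -17/3  [2·signedArea(ABC) = -286/3 ∩ 2·signedArea(ABD) = 286/3]
   → A = (1, -17/3)

A = (1, -17/3)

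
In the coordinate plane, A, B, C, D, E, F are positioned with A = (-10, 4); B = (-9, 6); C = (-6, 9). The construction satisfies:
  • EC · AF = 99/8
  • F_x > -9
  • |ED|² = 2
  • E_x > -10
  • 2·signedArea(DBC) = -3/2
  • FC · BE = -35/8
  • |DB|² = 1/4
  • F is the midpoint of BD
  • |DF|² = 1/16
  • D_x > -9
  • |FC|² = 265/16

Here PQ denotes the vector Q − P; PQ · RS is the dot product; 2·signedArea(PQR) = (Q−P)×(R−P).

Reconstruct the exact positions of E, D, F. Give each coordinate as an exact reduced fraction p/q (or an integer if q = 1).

1. D_x = -17/2  [line -3·x + 3·y + -87/2 = 0 ∩ |DB|² = 1/4]
2. D_y = 6  [line -3·x + 3·y + -87/2 = 0 ∩ |DB|² = 1/4]
   → D = (-17/2, 6)
3. F_x = -35/4  [F is the midpoint of BD]
4. F_y = 6  [F is the midpoint of BD]
   → F = (-35/4, 6)
5. E_x = -19/2  [EC · AF = 99/8 ∩ FC · BE = -35/8]
6. E_y = 5  [EC · AF = 99/8 ∩ FC · BE = -35/8]
   → E = (-19/2, 5)

D = (-17/2, 6)
E = (-19/2, 5)
F = (-35/4, 6)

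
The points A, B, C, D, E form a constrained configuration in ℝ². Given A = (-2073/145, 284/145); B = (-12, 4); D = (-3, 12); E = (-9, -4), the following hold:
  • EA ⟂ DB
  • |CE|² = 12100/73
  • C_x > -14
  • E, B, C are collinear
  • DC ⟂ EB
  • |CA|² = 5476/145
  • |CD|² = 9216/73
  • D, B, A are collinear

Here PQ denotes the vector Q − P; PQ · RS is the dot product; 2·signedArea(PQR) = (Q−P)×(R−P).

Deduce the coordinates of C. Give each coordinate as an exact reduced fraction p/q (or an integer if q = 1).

C = (-987/73, 588/73)

1. C_x = -987/73  [E, B, C are collinear ∩ DC ⟂ EB]
2. C_y = 588/73  [E, B, C are collinear ∩ DC ⟂ EB]
   → C = (-987/73, 588/73)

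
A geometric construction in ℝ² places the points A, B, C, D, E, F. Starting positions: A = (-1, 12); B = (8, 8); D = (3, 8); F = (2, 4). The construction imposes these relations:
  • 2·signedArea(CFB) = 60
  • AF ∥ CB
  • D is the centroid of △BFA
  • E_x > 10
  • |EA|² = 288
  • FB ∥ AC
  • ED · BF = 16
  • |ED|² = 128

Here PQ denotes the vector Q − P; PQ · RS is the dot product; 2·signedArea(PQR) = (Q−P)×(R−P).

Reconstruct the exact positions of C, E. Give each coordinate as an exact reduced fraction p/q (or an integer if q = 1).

C = (5, 16)
E = (11, 0)

1. C_x = 5  [AF ∥ CB ∩ FB ∥ AC]
2. C_y = 16  [AF ∥ CB ∩ FB ∥ AC]
   → C = (5, 16)
3. E_x = 11  [line 6·x + 4·y + -66 = 0 ∩ |ED|² = 128]
4. E_y = 0  [line 6·x + 4·y + -66 = 0 ∩ |ED|² = 128]
   → E = (11, 0)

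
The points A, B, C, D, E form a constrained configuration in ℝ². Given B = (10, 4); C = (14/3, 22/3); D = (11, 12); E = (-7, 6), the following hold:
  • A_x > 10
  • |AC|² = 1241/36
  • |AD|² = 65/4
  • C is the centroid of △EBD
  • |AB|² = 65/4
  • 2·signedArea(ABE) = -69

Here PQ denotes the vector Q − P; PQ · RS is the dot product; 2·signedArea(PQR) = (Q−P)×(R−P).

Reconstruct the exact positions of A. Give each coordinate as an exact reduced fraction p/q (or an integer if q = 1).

1. A_x = 21/2  [line -2·x + -17·y + 157 = 0 ∩ |AC|² = 1241/36]
2. A_y = 8  [line -2·x + -17·y + 157 = 0 ∩ |AC|² = 1241/36]
   → A = (21/2, 8)

A = (21/2, 8)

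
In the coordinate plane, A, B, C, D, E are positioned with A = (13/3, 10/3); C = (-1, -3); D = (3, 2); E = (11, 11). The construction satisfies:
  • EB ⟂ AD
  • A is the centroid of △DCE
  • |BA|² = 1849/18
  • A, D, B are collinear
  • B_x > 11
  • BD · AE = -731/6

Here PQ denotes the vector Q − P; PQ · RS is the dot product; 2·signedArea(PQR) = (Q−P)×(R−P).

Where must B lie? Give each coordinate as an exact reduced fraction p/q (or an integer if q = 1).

1. B_x = 23/2  [A, D, B are collinear ∩ EB ⟂ AD]
2. B_y = 21/2  [A, D, B are collinear ∩ EB ⟂ AD]
   → B = (23/2, 21/2)

B = (23/2, 21/2)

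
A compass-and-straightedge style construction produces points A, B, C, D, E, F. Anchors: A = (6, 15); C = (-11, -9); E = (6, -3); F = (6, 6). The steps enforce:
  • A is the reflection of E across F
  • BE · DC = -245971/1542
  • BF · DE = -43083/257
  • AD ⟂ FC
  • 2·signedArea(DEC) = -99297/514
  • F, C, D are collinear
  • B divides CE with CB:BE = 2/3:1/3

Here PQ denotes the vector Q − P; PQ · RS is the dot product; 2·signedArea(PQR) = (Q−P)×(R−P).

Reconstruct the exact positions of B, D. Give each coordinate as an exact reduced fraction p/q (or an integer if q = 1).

B = (1/3, -5)
D = (5379/514, 5109/514)

1. B_x = 1/3  [B divides CE with CB:BE = 2/3:1/3]
2. B_y = -5  [B divides CE with CB:BE = 2/3:1/3]
   → B = (1/3, -5)
3. D_x = 5379/514  [F, C, D are collinear ∩ AD ⟂ FC]
4. D_y = 5109/514  [F, C, D are collinear ∩ AD ⟂ FC]
   → D = (5379/514, 5109/514)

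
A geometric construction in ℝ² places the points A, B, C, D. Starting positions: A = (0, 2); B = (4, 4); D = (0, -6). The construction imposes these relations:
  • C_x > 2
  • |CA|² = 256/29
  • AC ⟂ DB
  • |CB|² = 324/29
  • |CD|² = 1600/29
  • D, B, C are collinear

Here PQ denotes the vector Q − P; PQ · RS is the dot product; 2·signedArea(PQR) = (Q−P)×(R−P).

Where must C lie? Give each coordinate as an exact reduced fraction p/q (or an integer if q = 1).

1. C_x = 80/29  [D, B, C are collinear ∩ AC ⟂ DB]
2. C_y = 26/29  [D, B, C are collinear ∩ AC ⟂ DB]
   → C = (80/29, 26/29)

C = (80/29, 26/29)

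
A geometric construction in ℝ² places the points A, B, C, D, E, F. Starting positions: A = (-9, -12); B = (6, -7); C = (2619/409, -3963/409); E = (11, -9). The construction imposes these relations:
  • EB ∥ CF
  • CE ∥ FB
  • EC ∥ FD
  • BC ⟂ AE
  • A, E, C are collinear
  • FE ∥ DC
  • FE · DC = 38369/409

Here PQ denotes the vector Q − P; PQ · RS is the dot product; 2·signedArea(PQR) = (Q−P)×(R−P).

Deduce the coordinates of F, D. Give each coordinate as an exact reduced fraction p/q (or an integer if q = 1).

D = (-1306/409, -3427/409)
F = (574/409, -3145/409)

1. F_x = 574/409  [CE ∥ FB ∩ EB ∥ CF]
2. F_y = -3145/409  [CE ∥ FB ∩ EB ∥ CF]
   → F = (574/409, -3145/409)
3. D_x = -1306/409  [FE ∥ DC ∩ EC ∥ FD]
4. D_y = -3427/409  [FE ∥ DC ∩ EC ∥ FD]
   → D = (-1306/409, -3427/409)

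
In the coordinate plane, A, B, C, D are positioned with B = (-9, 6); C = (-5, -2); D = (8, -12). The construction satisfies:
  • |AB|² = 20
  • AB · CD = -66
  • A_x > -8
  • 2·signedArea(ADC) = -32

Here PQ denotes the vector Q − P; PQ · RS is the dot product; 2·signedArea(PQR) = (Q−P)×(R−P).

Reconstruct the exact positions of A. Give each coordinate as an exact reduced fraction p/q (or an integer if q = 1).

A = (-7, 2)

1. A_x = -7  [AB · CD = -66 ∩ 2·signedArea(ADC) = -32]
2. A_y = 2  [AB · CD = -66 ∩ 2·signedArea(ADC) = -32]
   → A = (-7, 2)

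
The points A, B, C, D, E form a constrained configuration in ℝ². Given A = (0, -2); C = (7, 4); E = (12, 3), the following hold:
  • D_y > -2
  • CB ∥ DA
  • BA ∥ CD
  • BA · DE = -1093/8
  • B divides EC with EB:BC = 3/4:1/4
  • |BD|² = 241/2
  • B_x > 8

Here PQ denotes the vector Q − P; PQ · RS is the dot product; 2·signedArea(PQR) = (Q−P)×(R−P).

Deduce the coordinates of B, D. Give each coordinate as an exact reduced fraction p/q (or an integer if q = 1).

1. B_x = 33/4  [B divides EC with EB:BC = 3/4:1/4]
2. B_y = 15/4  [B divides EC with EB:BC = 3/4:1/4]
   → B = (33/4, 15/4)
3. D_x = -5/4  [CB ∥ DA ∩ BA ∥ CD]
4. D_y = -7/4  [CB ∥ DA ∩ BA ∥ CD]
   → D = (-5/4, -7/4)

B = (33/4, 15/4)
D = (-5/4, -7/4)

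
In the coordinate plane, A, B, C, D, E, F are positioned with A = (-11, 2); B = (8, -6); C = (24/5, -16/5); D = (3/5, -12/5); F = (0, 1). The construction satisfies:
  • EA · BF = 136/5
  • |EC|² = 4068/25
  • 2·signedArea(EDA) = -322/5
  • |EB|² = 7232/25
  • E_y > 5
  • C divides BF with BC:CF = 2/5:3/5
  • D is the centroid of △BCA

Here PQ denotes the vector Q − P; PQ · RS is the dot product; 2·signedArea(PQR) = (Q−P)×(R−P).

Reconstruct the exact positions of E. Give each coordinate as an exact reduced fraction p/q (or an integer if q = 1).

E = (-24/5, 26/5)

1. E_x = -24/5  [2·signedArea(EDA) = -322/5 ∩ EA · BF = 136/5]
2. E_y = 26/5  [2·signedArea(EDA) = -322/5 ∩ EA · BF = 136/5]
   → E = (-24/5, 26/5)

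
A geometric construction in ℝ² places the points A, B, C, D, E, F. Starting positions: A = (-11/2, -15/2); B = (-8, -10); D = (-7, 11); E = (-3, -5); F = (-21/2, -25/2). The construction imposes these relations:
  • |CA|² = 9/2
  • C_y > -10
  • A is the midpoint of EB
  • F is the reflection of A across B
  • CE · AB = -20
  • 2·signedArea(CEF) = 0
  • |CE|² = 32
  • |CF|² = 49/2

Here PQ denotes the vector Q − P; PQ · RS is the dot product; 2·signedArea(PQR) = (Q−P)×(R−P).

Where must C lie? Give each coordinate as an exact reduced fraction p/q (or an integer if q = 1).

C = (-7, -9)

1. C_x = -7  [2·signedArea(CEF) = 0 ∩ CE · AB = -20]
2. C_y = -9  [2·signedArea(CEF) = 0 ∩ CE · AB = -20]
   → C = (-7, -9)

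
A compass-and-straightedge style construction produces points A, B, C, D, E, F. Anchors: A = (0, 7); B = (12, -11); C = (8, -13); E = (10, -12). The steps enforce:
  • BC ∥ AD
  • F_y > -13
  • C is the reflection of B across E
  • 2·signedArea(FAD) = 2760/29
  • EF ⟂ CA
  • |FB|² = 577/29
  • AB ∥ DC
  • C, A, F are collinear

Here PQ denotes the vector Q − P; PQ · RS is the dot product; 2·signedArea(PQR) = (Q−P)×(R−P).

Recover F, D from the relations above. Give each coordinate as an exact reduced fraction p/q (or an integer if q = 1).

D = (-4, 5)
F = (230/29, -372/29)

1. F_x = 230/29  [C, A, F are collinear ∩ EF ⟂ CA]
2. F_y = -372/29  [C, A, F are collinear ∩ EF ⟂ CA]
   → F = (230/29, -372/29)
3. D_x = -4  [AB ∥ DC ∩ BC ∥ AD]
4. D_y = 5  [AB ∥ DC ∩ BC ∥ AD]
   → D = (-4, 5)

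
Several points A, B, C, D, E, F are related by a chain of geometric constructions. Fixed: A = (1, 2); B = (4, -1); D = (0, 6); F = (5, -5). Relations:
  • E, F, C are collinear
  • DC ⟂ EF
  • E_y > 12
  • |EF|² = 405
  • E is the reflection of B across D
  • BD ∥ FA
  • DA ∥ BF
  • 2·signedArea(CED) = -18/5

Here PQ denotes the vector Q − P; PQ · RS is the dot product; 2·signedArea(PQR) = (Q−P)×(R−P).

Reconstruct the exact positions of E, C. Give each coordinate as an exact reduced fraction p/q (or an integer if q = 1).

C = (-2/5, 29/5)
E = (-4, 13)

1. E_x = -4  [E is the reflection of B across D]
2. E_y = 13  [E is the reflection of B across D]
   → E = (-4, 13)
3. C_x = -2/5  [E, F, C are collinear ∩ DC ⟂ EF]
4. C_y = 29/5  [E, F, C are collinear ∩ DC ⟂ EF]
   → C = (-2/5, 29/5)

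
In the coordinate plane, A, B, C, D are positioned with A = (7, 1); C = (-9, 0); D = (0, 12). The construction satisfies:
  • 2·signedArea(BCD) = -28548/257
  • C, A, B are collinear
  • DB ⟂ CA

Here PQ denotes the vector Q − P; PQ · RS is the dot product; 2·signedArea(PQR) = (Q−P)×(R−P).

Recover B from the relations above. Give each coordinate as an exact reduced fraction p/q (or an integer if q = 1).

1. B_x = 183/257  [C, A, B are collinear ∩ DB ⟂ CA]
2. B_y = 156/257  [C, A, B are collinear ∩ DB ⟂ CA]
   → B = (183/257, 156/257)

B = (183/257, 156/257)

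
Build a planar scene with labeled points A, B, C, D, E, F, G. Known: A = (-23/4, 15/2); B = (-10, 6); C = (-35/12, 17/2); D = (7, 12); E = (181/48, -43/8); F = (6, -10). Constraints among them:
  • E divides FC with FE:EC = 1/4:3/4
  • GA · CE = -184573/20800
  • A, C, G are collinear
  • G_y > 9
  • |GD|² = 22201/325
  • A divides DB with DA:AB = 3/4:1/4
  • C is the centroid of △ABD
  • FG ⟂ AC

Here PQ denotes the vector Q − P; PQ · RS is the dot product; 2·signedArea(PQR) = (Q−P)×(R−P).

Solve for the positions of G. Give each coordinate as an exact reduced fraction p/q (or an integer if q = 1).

1. G_x = -258/325  [A, C, G are collinear ∩ FG ⟂ AC]
2. G_y = 3006/325  [A, C, G are collinear ∩ FG ⟂ AC]
   → G = (-258/325, 3006/325)

G = (-258/325, 3006/325)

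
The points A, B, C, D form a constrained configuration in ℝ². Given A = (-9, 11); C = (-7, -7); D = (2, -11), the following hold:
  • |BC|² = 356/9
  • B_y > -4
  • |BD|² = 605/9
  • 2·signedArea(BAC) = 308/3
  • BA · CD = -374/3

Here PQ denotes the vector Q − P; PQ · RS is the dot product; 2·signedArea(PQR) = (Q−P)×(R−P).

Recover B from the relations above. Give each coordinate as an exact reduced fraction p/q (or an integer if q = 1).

1. B_x = -5/3  [2·signedArea(BAC) = 308/3 ∩ BA · CD = -374/3]
2. B_y = -11/3  [2·signedArea(BAC) = 308/3 ∩ BA · CD = -374/3]
   → B = (-5/3, -11/3)

B = (-5/3, -11/3)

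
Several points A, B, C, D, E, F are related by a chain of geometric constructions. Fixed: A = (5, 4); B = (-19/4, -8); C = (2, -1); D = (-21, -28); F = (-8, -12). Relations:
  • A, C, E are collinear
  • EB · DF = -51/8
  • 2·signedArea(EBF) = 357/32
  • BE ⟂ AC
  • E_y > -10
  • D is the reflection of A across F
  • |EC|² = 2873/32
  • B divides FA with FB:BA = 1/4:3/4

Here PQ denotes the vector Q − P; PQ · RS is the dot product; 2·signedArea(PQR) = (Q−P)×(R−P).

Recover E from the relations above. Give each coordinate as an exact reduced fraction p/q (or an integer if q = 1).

1. E_x = -23/8  [A, C, E are collinear ∩ BE ⟂ AC]
2. E_y = -73/8  [A, C, E are collinear ∩ BE ⟂ AC]
   → E = (-23/8, -73/8)

E = (-23/8, -73/8)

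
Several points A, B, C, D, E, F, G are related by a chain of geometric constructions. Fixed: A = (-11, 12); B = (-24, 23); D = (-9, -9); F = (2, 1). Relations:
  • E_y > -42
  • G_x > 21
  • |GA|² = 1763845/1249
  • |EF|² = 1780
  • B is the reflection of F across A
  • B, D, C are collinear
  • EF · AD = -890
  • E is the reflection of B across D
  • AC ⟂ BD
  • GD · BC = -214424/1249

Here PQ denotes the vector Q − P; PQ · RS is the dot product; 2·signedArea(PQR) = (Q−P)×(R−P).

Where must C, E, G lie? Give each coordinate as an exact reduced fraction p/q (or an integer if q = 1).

1. C_x = -21771/1249  [B, D, C are collinear ∩ AC ⟂ BD]
2. C_y = 11223/1249  [B, D, C are collinear ∩ AC ⟂ BD]
   → C = (-21771/1249, 11223/1249)
3. E_x = 6  [E is the reflection of B across D]
4. E_y = -41  [E is the reflection of B across D]
   → E = (6, -41)
5. G_x = 26767/1249  [line -8205/1249·x + 17504/1249·y + 298115/1249 = 0 ∩ |GA|² = 1763845/1249]
6. G_y = -8725/1249  [line -8205/1249·x + 17504/1249·y + 298115/1249 = 0 ∩ |GA|² = 1763845/1249]
   → G = (26767/1249, -8725/1249)

C = (-21771/1249, 11223/1249)
E = (6, -41)
G = (26767/1249, -8725/1249)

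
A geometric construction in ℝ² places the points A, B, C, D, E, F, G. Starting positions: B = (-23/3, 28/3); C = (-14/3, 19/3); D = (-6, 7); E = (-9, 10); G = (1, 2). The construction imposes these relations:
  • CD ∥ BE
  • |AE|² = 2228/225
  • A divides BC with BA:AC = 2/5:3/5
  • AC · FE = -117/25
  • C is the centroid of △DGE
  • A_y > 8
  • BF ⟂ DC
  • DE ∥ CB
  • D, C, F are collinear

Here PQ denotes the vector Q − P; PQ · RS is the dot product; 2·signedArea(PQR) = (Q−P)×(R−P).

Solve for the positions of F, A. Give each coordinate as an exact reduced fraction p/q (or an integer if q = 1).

1. F_x = -124/15  [D, C, F are collinear ∩ BF ⟂ DC]
2. F_y = 122/15  [D, C, F are collinear ∩ BF ⟂ DC]
   → F = (-124/15, 122/15)
3. A_x = -97/15  [A divides BC with BA:AC = 2/5:3/5]
4. A_y = 122/15  [A divides BC with BA:AC = 2/5:3/5]
   → A = (-97/15, 122/15)

A = (-97/15, 122/15)
F = (-124/15, 122/15)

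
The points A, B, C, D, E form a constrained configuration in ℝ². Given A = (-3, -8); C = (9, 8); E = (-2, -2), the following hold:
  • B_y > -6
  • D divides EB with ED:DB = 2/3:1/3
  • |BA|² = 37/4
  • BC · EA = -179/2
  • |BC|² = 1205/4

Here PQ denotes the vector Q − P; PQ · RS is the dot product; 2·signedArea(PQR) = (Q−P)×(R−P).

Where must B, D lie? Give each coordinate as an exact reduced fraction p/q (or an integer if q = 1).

B = (-5/2, -5)
D = (-7/3, -4)

1. B_x = -5/2  [line 1·x + 6·y + 65/2 = 0 ∩ |BC|² = 1205/4]
2. B_y = -5  [line 1·x + 6·y + 65/2 = 0 ∩ |BC|² = 1205/4]
   → B = (-5/2, -5)
3. D_x = -7/3  [D divides EB with ED:DB = 2/3:1/3]
4. D_y = -4  [D divides EB with ED:DB = 2/3:1/3]
   → D = (-7/3, -4)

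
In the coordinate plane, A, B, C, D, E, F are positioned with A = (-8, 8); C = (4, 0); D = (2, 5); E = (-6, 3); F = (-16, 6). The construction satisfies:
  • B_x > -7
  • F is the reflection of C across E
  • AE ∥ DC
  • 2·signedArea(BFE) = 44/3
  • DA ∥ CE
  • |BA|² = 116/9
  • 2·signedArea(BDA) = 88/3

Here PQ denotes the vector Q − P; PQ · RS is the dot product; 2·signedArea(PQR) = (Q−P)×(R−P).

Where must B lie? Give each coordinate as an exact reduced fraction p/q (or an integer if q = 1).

B = (-20/3, 14/3)

1. B_x = -20/3  [line 3·x + 10·y + -80/3 = 0 ∩ |BA|² = 116/9]
2. B_y = 14/3  [line 3·x + 10·y + -80/3 = 0 ∩ |BA|² = 116/9]
   → B = (-20/3, 14/3)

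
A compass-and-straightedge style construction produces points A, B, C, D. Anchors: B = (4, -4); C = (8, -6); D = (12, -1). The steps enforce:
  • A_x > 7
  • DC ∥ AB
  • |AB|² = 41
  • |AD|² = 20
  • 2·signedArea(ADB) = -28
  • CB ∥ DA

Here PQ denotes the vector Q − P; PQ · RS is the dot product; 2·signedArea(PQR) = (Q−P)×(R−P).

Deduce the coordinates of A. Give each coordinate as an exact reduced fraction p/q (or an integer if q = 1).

1. A_x = 8  [DC ∥ AB ∩ CB ∥ DA]
2. A_y = 1  [DC ∥ AB ∩ CB ∥ DA]
   → A = (8, 1)

A = (8, 1)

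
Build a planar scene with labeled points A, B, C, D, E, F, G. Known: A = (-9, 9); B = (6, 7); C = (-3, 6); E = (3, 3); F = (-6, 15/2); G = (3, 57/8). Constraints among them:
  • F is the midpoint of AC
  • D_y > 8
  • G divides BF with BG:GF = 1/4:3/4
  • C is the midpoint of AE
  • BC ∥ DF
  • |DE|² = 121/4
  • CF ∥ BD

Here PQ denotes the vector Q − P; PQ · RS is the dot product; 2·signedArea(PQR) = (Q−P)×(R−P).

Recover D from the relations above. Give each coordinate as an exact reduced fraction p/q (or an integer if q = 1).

1. D_x = 3  [BC ∥ DF ∩ CF ∥ BD]
2. D_y = 17/2  [BC ∥ DF ∩ CF ∥ BD]
   → D = (3, 17/2)

D = (3, 17/2)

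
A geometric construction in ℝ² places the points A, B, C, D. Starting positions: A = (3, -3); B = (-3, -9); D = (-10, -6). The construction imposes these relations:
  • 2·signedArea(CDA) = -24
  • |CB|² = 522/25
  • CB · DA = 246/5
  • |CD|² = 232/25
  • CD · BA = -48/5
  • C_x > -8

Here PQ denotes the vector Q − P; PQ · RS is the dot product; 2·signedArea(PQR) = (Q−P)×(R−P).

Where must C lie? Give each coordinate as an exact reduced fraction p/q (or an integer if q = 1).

1. C_x = -36/5  [2·signedArea(CDA) = -24 ∩ CB · DA = 246/5]
2. C_y = -36/5  [2·signedArea(CDA) = -24 ∩ CB · DA = 246/5]
   → C = (-36/5, -36/5)

C = (-36/5, -36/5)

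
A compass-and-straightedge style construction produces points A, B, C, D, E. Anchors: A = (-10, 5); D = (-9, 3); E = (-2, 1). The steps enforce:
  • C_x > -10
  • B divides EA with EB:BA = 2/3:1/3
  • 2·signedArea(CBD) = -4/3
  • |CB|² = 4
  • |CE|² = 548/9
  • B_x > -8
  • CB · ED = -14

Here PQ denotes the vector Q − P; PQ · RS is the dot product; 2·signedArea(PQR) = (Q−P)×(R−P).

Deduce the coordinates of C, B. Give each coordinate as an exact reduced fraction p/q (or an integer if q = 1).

1. B_x = -22/3  [B divides EA with EB:BA = 2/3:1/3]
2. B_y = 11/3  [B divides EA with EB:BA = 2/3:1/3]
   → B = (-22/3, 11/3)
3. C_x = -28/3  [CB · ED = -14 ∩ 2·signedArea(CBD) = -4/3]
4. C_y = 11/3  [CB · ED = -14 ∩ 2·signedArea(CBD) = -4/3]
   → C = (-28/3, 11/3)

B = (-22/3, 11/3)
C = (-28/3, 11/3)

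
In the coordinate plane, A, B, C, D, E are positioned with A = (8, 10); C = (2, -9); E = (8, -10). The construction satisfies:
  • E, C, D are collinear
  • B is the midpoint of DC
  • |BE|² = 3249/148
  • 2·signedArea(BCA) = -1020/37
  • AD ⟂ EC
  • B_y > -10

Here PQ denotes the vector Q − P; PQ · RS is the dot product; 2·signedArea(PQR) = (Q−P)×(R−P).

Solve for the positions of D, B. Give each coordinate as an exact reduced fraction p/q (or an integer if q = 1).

B = (125/37, -683/74)
D = (176/37, -350/37)

1. D_x = 176/37  [E, C, D are collinear ∩ AD ⟂ EC]
2. D_y = -350/37  [E, C, D are collinear ∩ AD ⟂ EC]
   → D = (176/37, -350/37)
3. B_x = 125/37  [B is the midpoint of DC]
4. B_y = -683/74  [B is the midpoint of DC]
   → B = (125/37, -683/74)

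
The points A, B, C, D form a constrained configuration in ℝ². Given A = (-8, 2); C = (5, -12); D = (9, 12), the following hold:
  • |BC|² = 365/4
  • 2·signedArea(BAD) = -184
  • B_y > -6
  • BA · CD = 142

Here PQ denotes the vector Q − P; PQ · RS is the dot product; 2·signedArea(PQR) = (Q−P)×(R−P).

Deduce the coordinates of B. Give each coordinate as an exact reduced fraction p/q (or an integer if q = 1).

B = (-3/2, -5)

1. B_x = -3/2  [BA · CD = 142 ∩ 2·signedArea(BAD) = -184]
2. B_y = -5  [BA · CD = 142 ∩ 2·signedArea(BAD) = -184]
   → B = (-3/2, -5)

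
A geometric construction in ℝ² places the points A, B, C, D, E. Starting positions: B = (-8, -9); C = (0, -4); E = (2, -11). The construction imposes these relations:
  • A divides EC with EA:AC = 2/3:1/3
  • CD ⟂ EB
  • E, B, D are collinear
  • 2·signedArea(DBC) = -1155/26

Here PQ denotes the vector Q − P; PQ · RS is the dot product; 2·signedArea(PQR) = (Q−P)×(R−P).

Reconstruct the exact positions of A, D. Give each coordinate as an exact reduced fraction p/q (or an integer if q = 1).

A = (2/3, -19/3)
D = (-33/26, -269/26)

1. A_x = 2/3  [A divides EC with EA:AC = 2/3:1/3]
2. A_y = -19/3  [A divides EC with EA:AC = 2/3:1/3]
   → A = (2/3, -19/3)
3. D_x = -33/26  [E, B, D are collinear ∩ CD ⟂ EB]
4. D_y = -269/26  [E, B, D are collinear ∩ CD ⟂ EB]
   → D = (-33/26, -269/26)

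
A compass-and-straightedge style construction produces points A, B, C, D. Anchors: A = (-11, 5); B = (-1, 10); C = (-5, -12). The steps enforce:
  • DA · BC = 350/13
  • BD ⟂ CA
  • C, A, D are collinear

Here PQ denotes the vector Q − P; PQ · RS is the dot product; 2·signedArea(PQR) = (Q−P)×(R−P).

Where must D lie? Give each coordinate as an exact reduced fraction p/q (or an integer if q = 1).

D = (-149/13, 82/13)

1. D_x = -149/13  [C, A, D are collinear ∩ BD ⟂ CA]
2. D_y = 82/13  [C, A, D are collinear ∩ BD ⟂ CA]
   → D = (-149/13, 82/13)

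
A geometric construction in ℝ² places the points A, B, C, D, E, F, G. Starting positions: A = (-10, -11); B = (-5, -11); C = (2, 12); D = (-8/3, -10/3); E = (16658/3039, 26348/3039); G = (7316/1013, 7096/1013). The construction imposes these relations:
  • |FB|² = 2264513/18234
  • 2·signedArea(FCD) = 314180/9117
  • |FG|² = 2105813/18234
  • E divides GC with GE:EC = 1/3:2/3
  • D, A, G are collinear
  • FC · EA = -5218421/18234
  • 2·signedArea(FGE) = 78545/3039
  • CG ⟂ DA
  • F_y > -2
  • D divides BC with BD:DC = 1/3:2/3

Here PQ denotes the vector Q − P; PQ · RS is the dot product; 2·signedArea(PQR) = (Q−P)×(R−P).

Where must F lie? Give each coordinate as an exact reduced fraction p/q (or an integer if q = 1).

F = (1463/6078, -7081/6078)

1. F_x = 1463/6078  [2·signedArea(FGE) = 78545/3039 ∩ FC · EA = -5218421/18234]
2. F_y = -7081/6078  [2·signedArea(FGE) = 78545/3039 ∩ FC · EA = -5218421/18234]
   → F = (1463/6078, -7081/6078)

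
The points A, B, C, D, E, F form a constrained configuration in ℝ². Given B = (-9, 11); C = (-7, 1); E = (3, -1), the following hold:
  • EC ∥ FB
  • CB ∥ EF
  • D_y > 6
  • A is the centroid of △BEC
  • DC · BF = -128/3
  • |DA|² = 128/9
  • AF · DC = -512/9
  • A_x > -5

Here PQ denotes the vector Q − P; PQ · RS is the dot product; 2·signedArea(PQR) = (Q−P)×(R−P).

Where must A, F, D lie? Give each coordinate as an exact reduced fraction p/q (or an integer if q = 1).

1. A_x = -13/3  [A is the centroid of △BEC]
2. A_y = 11/3  [A is the centroid of △BEC]
   → A = (-13/3, 11/3)
3. F_x = 1  [EC ∥ FB ∩ CB ∥ EF]
4. F_y = 9  [EC ∥ FB ∩ CB ∥ EF]
   → F = (1, 9)
5. D_x = -5/3  [DC · BF = -128/3 ∩ AF · DC = -512/9]
6. D_y = 19/3  [DC · BF = -128/3 ∩ AF · DC = -512/9]
   → D = (-5/3, 19/3)

A = (-13/3, 11/3)
D = (-5/3, 19/3)
F = (1, 9)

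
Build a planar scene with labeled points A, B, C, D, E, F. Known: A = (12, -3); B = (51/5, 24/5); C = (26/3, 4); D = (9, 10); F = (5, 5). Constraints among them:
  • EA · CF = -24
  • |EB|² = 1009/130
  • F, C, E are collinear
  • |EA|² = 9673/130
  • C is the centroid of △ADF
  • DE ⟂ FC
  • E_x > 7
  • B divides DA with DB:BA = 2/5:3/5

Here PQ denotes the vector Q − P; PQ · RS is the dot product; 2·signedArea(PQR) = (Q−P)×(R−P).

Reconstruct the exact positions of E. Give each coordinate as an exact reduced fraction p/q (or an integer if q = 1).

1. E_x = 969/130  [F, C, E are collinear ∩ DE ⟂ FC]
2. E_y = 563/130  [F, C, E are collinear ∩ DE ⟂ FC]
   → E = (969/130, 563/130)

E = (969/130, 563/130)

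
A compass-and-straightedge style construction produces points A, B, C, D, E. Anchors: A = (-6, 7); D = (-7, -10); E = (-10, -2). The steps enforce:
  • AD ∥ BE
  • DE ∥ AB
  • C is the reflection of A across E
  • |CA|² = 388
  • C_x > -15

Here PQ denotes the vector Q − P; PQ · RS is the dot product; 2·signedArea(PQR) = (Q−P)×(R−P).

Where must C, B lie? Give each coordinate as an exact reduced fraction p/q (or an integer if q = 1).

B = (-9, 15)
C = (-14, -11)

1. C_x = -14  [C is the reflection of A across E]
2. C_y = -11  [C is the reflection of A across E]
   → C = (-14, -11)
3. B_x = -9  [AD ∥ BE ∩ DE ∥ AB]
4. B_y = 15  [AD ∥ BE ∩ DE ∥ AB]
   → B = (-9, 15)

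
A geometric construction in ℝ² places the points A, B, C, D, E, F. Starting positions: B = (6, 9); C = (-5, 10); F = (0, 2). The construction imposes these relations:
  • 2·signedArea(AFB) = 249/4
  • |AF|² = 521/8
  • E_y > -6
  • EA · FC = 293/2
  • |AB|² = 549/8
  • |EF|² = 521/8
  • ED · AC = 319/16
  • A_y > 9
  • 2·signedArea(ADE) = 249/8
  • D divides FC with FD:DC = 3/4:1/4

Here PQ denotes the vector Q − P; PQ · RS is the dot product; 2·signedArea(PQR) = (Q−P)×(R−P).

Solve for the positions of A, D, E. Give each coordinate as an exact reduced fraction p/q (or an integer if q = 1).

A = (-9/4, 39/4)
D = (-15/4, 8)
E = (9/4, -23/4)

1. A_x = -9/4  [line -7·x + 6·y + -297/4 = 0 ∩ |AF|² = 521/8]
2. A_y = 39/4  [line -7·x + 6·y + -297/4 = 0 ∩ |AF|² = 521/8]
   → A = (-9/4, 39/4)
3. D_x = -15/4  [D divides FC with FD:DC = 3/4:1/4]
4. D_y = 8  [D divides FC with FD:DC = 3/4:1/4]
   → D = (-15/4, 8)
5. E_x = 9/4  [2·signedArea(ADE) = 249/8 ∩ ED · AC = 319/16]
6. E_y = -23/4  [2·signedArea(ADE) = 249/8 ∩ ED · AC = 319/16]
   → E = (9/4, -23/4)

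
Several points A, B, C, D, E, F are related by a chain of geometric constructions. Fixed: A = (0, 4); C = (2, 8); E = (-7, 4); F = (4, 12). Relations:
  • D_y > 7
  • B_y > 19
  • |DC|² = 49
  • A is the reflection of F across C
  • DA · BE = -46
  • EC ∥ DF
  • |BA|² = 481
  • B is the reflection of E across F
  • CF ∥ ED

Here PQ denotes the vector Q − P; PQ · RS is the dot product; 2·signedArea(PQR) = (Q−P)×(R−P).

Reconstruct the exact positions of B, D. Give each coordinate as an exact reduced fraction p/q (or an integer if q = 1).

B = (15, 20)
D = (-5, 8)

1. B_x = 15  [B is the reflection of E across F]
2. B_y = 20  [B is the reflection of E across F]
   → B = (15, 20)
3. D_x = -5  [EC ∥ DF ∩ CF ∥ ED]
4. D_y = 8  [EC ∥ DF ∩ CF ∥ ED]
   → D = (-5, 8)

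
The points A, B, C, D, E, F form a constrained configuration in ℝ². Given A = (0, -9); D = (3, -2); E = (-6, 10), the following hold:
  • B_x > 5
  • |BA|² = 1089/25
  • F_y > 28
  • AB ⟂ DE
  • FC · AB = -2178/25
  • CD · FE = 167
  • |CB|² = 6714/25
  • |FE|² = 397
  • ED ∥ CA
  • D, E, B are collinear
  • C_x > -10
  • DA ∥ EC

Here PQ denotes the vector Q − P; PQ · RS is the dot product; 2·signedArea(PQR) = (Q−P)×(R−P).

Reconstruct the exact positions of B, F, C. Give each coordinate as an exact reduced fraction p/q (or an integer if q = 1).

B = (132/25, -126/25)
C = (-9, 3)
F = (-12, 29)

1. B_x = 132/25  [D, E, B are collinear ∩ AB ⟂ DE]
2. B_y = -126/25  [D, E, B are collinear ∩ AB ⟂ DE]
   → B = (132/25, -126/25)
3. C_x = -9  [ED ∥ CA ∩ DA ∥ EC]
4. C_y = 3  [ED ∥ CA ∩ DA ∥ EC]
   → C = (-9, 3)
5. F_x = -12  [FC · AB = -2178/25 ∩ CD · FE = 167]
6. F_y = 29  [FC · AB = -2178/25 ∩ CD · FE = 167]
   → F = (-12, 29)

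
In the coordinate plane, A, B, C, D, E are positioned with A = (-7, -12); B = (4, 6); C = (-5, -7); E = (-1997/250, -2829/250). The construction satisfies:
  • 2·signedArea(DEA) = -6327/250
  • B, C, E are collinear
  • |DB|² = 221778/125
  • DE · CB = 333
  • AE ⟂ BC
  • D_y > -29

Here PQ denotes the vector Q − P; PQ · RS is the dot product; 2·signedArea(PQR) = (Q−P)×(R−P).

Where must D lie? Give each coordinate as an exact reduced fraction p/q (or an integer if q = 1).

1. D_x = -2497/125  [line 171/250·x + 247/250·y + 5244/125 = 0 ∩ |DB|² = 221778/125]
2. D_y = -3579/125  [line 171/250·x + 247/250·y + 5244/125 = 0 ∩ |DB|² = 221778/125]
   → D = (-2497/125, -3579/125)

D = (-2497/125, -3579/125)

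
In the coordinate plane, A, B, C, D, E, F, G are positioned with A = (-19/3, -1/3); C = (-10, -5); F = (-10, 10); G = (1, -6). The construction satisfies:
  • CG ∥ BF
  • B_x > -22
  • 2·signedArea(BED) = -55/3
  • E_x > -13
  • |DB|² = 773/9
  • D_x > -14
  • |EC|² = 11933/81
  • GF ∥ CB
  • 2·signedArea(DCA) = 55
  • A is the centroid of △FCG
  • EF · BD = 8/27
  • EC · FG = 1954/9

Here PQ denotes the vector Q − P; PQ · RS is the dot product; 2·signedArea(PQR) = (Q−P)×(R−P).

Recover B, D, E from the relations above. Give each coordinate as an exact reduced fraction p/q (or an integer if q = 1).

1. B_x = -21  [CG ∥ BF ∩ GF ∥ CB]
2. B_y = 11  [CG ∥ BF ∩ GF ∥ CB]
   → B = (-21, 11)
3. E_x = -112/9  [line -11·x + 16·y + -2224/9 = 0 ∩ |EC|² = 11933/81]
4. E_y = 62/9  [line -11·x + 16·y + -2224/9 = 0 ∩ |EC|² = 11933/81]
   → E = (-112/9, 62/9)
5. D_x = -41/3  [2·signedArea(DCA) = 55 ∩ EF · BD = 8/27]
6. D_y = 16/3  [2·signedArea(DCA) = 55 ∩ EF · BD = 8/27]
   → D = (-41/3, 16/3)

B = (-21, 11)
D = (-41/3, 16/3)
E = (-112/9, 62/9)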